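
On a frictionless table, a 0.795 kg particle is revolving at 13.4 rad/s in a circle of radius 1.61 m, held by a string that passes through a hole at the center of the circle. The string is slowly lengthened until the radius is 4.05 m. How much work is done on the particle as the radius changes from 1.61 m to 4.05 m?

W ≈ -156 J

The constraining force is radial, so m r² ω about the center is conserved.
ω₂ = ω₁ (r₁/r₂)² = (13.4)(1.61/4.05)² = 2.118 rad/s.
W = ΔKE = ½m(v₂² − v₁²) = -155.8 J.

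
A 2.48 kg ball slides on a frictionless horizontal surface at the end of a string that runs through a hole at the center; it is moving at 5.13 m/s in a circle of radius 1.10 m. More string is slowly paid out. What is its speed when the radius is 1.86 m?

Central (radial) force ⇒ zero torque about the center ⇒ m v r is constant.
v₂ = v₁ r₁ / r₂ = (5.13)(1.10) / (1.86) = 3.034 m/s.

v₂ ≈ 3.03 m/s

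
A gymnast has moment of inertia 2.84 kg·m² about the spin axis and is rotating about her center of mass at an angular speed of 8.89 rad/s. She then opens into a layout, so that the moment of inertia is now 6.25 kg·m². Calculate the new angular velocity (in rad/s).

With no external torque about the axis, L is conserved: I₁ω₁ = I₂ω₂.
ω₂ = I₁ω₁ / I₂ = (2.840)(8.89 rad/s) / (6.250) = 4.040 rad/s.

ω₂ ≈ 4.04 rad/s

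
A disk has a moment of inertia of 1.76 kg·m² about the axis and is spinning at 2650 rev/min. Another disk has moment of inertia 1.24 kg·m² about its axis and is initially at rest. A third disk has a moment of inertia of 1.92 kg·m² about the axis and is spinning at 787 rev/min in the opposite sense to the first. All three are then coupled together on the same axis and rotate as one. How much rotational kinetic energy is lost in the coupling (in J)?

ΔKE lost ≈ 63200 J

No external torque acts about the common axis, so total angular momentum is conserved.
Taking A's sense as positive: L = (1.760)(2650) − (1.920)(787) = 3153 kg·m²·rpm.
Combined I = 1.760 + 1.240 + 1.920 = 4.920 kg·m².
ω_f = L / I = 3153 / 4.920 = 640.8 rpm.
KE_i = ½ΣIω² = 74290 J; KE_f = ½(4.920)(67.11)² = 11080 J.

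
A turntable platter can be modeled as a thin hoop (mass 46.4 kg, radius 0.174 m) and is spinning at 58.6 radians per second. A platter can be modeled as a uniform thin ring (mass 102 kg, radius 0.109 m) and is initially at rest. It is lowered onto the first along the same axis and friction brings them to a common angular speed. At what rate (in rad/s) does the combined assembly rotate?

The coupling torques are internal; angular momentum about the shared axis is conserved.
Moments of inertia: I_A = (46.4)(0.174)² = 1.405 kg·m²; I_B = (102)(0.109)² = 1.212 kg·m².
Taking A's sense as positive: L = (1.405)(58.6) = 82.32 kg·m²·rad/s.
Combined I = 1.405 + 1.212 = 2.617 kg·m².
ω_f = L / I = 82.32 / 2.617 = 31.46 rad/s.

|ω_f| ≈ 31.5 rad/s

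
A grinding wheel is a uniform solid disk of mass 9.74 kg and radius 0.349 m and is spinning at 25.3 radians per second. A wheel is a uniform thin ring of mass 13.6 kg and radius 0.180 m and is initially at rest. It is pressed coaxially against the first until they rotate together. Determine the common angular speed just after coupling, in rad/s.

No external torque acts about the common axis, so total angular momentum is conserved.
Moments of inertia: I_A = ½(9.74)(0.349)² = 0.5932 kg·m²; I_B = (13.6)(0.180)² = 0.4406 kg·m².
Taking A's sense as positive: L = (0.5932)(25.3) = 15.01 kg·m²·rad/s.
Combined I = 0.5932 + 0.4406 = 1.034 kg·m².
ω_f = L / I = 15.01 / 1.034 = 14.52 rad/s.

|ω_f| ≈ 14.5 rad/s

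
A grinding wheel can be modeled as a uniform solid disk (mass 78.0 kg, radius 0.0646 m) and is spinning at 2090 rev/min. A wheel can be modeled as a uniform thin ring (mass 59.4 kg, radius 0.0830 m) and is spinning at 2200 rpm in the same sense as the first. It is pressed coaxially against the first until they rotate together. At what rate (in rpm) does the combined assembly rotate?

|ω_f| ≈ 2170 rpm

No external torque acts about the common axis, so total angular momentum is conserved.
Moments of inertia: I_A = ½(78.0)(0.0646)² = 0.1628 kg·m²; I_B = (59.4)(0.0830)² = 0.4092 kg·m².
Taking A's sense as positive: L = (0.1628)(2090) + (0.4092)(2200) = 1240 kg·m²·rpm.
Combined I = 0.1628 + 0.4092 = 0.5720 kg·m².
ω_f = L / I = 1240 / 0.5720 = 2169 rpm.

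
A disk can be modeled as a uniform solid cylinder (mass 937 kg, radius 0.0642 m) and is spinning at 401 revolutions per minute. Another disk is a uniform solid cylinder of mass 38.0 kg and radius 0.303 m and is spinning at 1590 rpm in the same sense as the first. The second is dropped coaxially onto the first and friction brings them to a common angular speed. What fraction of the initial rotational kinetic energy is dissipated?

fraction ≈ 0.274

No external torque acts about the common axis, so total angular momentum is conserved.
Moments of inertia: I_A = ½(937)(0.0642)² = 1.931 kg·m²; I_B = ½(38.0)(0.303)² = 1.744 kg·m².
Taking A's sense as positive: L = (1.931)(401) + (1.744)(1590) = 3548 kg·m²·rpm.
Combined I = 1.931 + 1.744 = 3.675 kg·m².
ω_f = L / I = 3548 / 3.675 = 965.3 rpm.
KE_i = ½ΣIω² = 25880 J; KE_f = ½(3.675)(101.1)² = 18780 J.
Fraction dissipated = (KE_i − KE_f)/KE_i = 0.2745.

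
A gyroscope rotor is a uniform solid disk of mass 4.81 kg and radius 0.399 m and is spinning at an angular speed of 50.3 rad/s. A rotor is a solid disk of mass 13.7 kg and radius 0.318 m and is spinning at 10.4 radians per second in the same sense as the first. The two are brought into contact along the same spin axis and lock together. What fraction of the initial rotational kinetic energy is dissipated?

No external torque acts about the common axis, so total angular momentum is conserved.
Moments of inertia: I_A = ½(4.81)(0.399)² = 0.3829 kg·m²; I_B = ½(13.7)(0.318)² = 0.6927 kg·m².
Taking A's sense as positive: L = (0.3829)(50.3) + (0.6927)(10.4) = 26.46 kg·m²·rad/s.
Combined I = 0.3829 + 0.6927 = 1.076 kg·m².
ω_f = L / I = 26.46 / 1.076 = 24.60 rad/s.
KE_i = ½ΣIω² = 521.8 J; KE_f = ½(1.076)(24.60)² = 325.5 J.
Fraction dissipated = (KE_i − KE_f)/KE_i = 0.3761.

fraction ≈ 0.376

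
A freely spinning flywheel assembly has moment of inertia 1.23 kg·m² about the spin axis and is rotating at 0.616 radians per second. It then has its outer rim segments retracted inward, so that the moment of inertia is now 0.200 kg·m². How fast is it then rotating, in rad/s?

ω₂ ≈ 3.79 rad/s

No external torque acts about the spin axis, so angular momentum is conserved.
ω₂ = I₁ω₁ / I₂ = (1.230)(0.616 rad/s) / (0.2000) = 3.788 rad/s.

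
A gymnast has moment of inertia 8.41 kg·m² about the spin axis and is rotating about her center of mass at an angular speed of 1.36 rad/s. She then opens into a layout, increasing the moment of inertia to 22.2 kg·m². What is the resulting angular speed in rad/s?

ω₂ ≈ 0.515 rad/s

Angular momentum about the spin axis is conserved since the torque about it is zero.
ω₂ = I₁ω₁ / I₂ = (8.410)(1.36 rad/s) / (22.20) = 0.5152 rad/s.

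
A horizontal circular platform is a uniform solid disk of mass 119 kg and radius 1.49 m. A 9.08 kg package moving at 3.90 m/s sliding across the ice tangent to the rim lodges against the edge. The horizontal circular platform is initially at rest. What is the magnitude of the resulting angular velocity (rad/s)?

About the central axle the impulsive forces during the collision are internal, so angular momentum about that axis is conserved.
I_p = ½(119)(1.49)² = 132.1 kg·m². Taking the sense of the package's angular momentum as positive, L_{package} = m v R = (9.08)(3.90)(1.49) = 52.76 kg·m²/s.
L_i = 0 + 52.76 = 52.76 kg·m²/s.
After sticking, I_f = I_p + m R² = 132.1 + (9.08)(1.49)² = 152.3 kg·m².
ω_f = L_i / I_f = 52.76 / 152.3 = 0.3466 rad/s.

|ω_f| ≈ 0.347 rad/s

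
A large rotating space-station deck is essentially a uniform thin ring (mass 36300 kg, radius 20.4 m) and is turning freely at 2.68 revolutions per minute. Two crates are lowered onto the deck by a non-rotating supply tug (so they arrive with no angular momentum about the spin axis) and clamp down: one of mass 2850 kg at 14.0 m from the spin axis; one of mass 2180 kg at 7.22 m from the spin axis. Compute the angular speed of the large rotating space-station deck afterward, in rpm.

ω_f ≈ 2.57 rpm

The added mass arrives with no angular momentum about the spin axis, and any external torque about the spin axis is negligible, so the system's angular momentum is conserved.
I_p = (36300)(20.4)² = 1.511e+07 kg·m².
Added inertia Σmr² = (2850)(14.0)² + (2180)(7.22)² = 6.722e+05 kg·m²; I_f = 1.511e+07 + 6.722e+05 = 1.578e+07 kg·m².
ω_f = I_p ω_i / I_f = (1.511e+07)(2.68) / 1.578e+07 = 2.566 rpm.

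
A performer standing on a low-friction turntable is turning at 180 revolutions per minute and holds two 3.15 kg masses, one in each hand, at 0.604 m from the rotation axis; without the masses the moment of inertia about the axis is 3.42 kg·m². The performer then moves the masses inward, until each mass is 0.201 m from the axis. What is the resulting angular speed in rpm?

ω₂ ≈ 280 rpm

Angular momentum about the spin axis is conserved since the torque about it is zero.
I₁ = 3.42 + 2(3.15)(0.604)² = 5.718 kg·m²; I₂ = 3.42 + 2(3.15)(0.201)² = 3.675 kg·m².
ω₂ = I₁ω₁ / I₂ = (5.718)(180 rpm) / (3.675) = 280.1 rpm.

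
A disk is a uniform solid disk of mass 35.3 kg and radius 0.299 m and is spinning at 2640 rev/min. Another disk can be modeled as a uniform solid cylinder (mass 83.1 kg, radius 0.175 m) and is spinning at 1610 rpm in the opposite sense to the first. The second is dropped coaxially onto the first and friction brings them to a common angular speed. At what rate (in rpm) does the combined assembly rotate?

|ω_f| ≈ 743 rpm

No external torque acts about the common axis, so total angular momentum is conserved.
Moments of inertia: I_A = ½(35.3)(0.299)² = 1.578 kg·m²; I_B = ½(83.1)(0.175)² = 1.272 kg·m².
Taking A's sense as positive: L = (1.578)(2640) − (1.272)(1610) = 2117 kg·m²·rpm.
Combined I = 1.578 + 1.272 = 2.850 kg·m².
ω_f = L / I = 2117 / 2.850 = 742.7 rpm.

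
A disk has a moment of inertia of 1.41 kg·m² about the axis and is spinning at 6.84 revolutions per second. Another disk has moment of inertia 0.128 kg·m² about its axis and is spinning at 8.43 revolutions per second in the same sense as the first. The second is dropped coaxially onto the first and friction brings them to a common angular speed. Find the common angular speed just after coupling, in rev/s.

The coupling torques are internal; angular momentum about the shared axis is conserved.
Taking A's sense as positive: L = (1.410)(6.84) + (0.1280)(8.43) = 10.72 kg·m²·rev/s.
Combined I = 1.410 + 0.1280 = 1.538 kg·m².
ω_f = L / I = 10.72 / 1.538 = 6.972 rev/s.

|ω_f| ≈ 6.97 rev/s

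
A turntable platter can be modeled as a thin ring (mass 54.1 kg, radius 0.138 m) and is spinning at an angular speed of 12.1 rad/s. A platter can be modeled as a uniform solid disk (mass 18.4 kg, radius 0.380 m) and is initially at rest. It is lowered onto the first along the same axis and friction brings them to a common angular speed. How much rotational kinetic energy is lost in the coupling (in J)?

ΔKE lost ≈ 42.5 J

No external torque acts about the common axis, so total angular momentum is conserved.
Moments of inertia: I_A = (54.1)(0.138)² = 1.030 kg·m²; I_B = ½(18.4)(0.380)² = 1.328 kg·m².
Taking A's sense as positive: L = (1.030)(12.1) = 12.47 kg·m²·rad/s.
Combined I = 1.030 + 1.328 = 2.359 kg·m².
ω_f = L / I = 12.47 / 2.359 = 5.285 rad/s.
KE_i = ½ΣIω² = 75.42 J; KE_f = ½(2.359)(5.285)² = 32.94 J.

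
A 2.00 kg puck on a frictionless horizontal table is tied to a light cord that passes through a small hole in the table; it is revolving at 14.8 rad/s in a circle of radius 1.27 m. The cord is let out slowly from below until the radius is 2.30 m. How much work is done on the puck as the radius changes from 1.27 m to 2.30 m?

W ≈ -246 J

The constraining force is radial, so m r² ω about the center is conserved.
ω₂ = ω₁ (r₁/r₂)² = (14.8)(1.27/2.30)² = 4.512 rad/s.
W = ΔKE = ½m(v₂² − v₁²) = -245.6 J.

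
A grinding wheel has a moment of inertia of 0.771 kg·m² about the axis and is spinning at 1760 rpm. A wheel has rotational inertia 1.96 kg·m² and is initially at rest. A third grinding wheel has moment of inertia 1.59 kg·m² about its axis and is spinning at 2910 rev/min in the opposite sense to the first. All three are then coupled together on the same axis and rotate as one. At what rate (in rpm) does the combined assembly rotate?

No external torque acts about the common axis, so total angular momentum is conserved.
Taking A's sense as positive: L = (0.7710)(1760) − (1.590)(2910) = -3270 kg·m²·rpm.
Combined I = 0.7710 + 1.960 + 1.590 = 4.321 kg·m².
ω_f = L / I = -3270 / 4.321 = -756.8 rpm.

|ω_f| ≈ 757 rpm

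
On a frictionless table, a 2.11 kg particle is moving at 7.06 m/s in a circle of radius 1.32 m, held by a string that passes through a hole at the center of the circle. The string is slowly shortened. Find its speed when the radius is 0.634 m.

The only horizontal force on the mass is along the cord (radial), so it exerts no torque about the hole and angular momentum m v r is conserved.
v₂ = v₁ r₁ / r₂ = (7.06)(1.32) / (0.634) = 14.70 m/s.

v₂ ≈ 14.7 m/s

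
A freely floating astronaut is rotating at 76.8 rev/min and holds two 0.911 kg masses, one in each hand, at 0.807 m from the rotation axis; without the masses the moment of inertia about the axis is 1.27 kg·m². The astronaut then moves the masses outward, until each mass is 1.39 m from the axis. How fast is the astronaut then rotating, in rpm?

No external torque acts about the spin axis, so angular momentum is conserved.
I₁ = 1.27 + 2(0.911)(0.807)² = 2.457 kg·m²; I₂ = 1.27 + 2(0.911)(1.39)² = 4.790 kg·m².
ω₂ = I₁ω₁ / I₂ = (2.457)(76.8 rpm) / (4.790) = 39.38 rpm.

ω₂ ≈ 39.4 rpm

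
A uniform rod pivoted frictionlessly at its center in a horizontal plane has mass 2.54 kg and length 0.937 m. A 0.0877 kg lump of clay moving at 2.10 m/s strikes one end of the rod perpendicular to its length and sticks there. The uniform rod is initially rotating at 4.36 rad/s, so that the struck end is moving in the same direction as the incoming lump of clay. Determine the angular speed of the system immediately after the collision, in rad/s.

|ω_f| ≈ 4.37 rad/s

About the pivot the impulsive forces during the collision are internal, so angular momentum about that axis is conserved.
I_p = (1/12)(2.54)(0.937)² = 0.1858 kg·m². Taking the sense of the lump of clay's angular momentum as positive, L_{lump} = m v R = (0.0877)(2.10)(0.937/2) = 0.08628 kg·m²/s.
L_i = +I_p ω_p + m v R = +(0.1858)(4.36) + 0.08628 = 0.8965 kg·m²/s.
After sticking, I_f = I_p + m R² = 0.1858 + (0.0877)(0.937/2)² = 0.2051 kg·m².
ω_f = L_i / I_f = 0.8965 / 0.2051 = 4.371 rad/s.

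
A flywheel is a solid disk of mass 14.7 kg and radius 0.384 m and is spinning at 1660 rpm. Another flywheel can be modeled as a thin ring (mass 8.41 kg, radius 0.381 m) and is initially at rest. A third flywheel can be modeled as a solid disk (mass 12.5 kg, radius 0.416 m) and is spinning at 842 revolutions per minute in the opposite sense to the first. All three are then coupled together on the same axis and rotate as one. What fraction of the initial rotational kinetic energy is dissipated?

fraction ≈ 0.938

No external torque acts about the common axis, so total angular momentum is conserved.
Moments of inertia: I_A = ½(14.7)(0.384)² = 1.084 kg·m²; I_B = (8.41)(0.381)² = 1.221 kg·m²; I_C = ½(12.5)(0.416)² = 1.082 kg·m².
Taking A's sense as positive: L = (1.084)(1660) − (1.082)(842) = 888.4 kg·m²·rpm.
Combined I = 1.084 + 1.221 + 1.082 = 3.386 kg·m².
ω_f = L / I = 888.4 / 3.386 = 262.4 rpm.
KE_i = ½ΣIω² = 20580 J; KE_f = ½(3.386)(27.47)² = 1278 J.
Fraction dissipated = (KE_i − KE_f)/KE_i = 0.9379.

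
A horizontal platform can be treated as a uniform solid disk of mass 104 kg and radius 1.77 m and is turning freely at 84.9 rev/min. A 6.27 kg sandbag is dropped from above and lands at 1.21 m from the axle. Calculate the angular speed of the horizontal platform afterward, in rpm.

ω_f ≈ 80.4 rpm

The added mass arrives with no angular momentum about the axle, and any external torque about the axle is negligible, so the system's angular momentum is conserved.
I_p = ½(104)(1.77)² = 162.9 kg·m².
Added inertia Σmr² = (6.27)(1.21)² = 9.180 kg·m²; I_f = 162.9 + 9.180 = 172.1 kg·m².
ω_f = I_p ω_i / I_f = (162.9)(84.9) / 172.1 = 80.37 rpm.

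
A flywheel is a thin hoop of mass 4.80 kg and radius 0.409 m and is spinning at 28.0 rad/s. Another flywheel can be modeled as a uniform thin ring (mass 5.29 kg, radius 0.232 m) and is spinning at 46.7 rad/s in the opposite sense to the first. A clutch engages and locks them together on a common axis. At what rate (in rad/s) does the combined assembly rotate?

|ω_f| ≈ 8.45 rad/s

No external torque acts about the common axis, so total angular momentum is conserved.
Moments of inertia: I_A = (4.80)(0.409)² = 0.8029 kg·m²; I_B = (5.29)(0.232)² = 0.2847 kg·m².
Taking A's sense as positive: L = (0.8029)(28.0) − (0.2847)(46.7) = 9.186 kg·m²·rad/s.
Combined I = 0.8029 + 0.2847 = 1.088 kg·m².
ω_f = L / I = 9.186 / 1.088 = 8.445 rad/s.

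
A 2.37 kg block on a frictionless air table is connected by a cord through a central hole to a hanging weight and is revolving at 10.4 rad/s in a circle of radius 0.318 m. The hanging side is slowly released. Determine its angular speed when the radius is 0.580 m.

ω₂ ≈ 3.13 rad/s

The constraining force is radial, so m r² ω about the center is conserved.
ω₂ = ω₁ (r₁/r₂)² = (10.4)(0.318/0.580)² = 3.126 rad/s.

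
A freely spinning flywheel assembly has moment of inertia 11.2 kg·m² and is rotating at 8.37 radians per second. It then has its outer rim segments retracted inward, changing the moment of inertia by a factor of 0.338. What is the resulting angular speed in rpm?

With no external torque about the axis, L is conserved: I₁ω₁ = I₂ω₂.
I₂ = 0.338 × 11.2 = 3.786 kg·m².
ω₂ = I₁ω₁ / I₂ = (11.20)(8.37 rad/s) / (3.786) = 24.76 rad/s = 236.5 rpm.

ω₂ ≈ 236 rpm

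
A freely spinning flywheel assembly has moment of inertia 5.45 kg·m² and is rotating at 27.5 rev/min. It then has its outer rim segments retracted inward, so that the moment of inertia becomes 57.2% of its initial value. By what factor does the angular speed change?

ω₂/ω₁ ≈ 1.75

With no external torque about the axis, L is conserved: I₁ω₁ = I₂ω₂.
I₂ = 0.572 × 5.45 = 3.117 kg·m².
ω₂/ω₁ = I₁/I₂ = 5.450 / 3.117 = 1.748.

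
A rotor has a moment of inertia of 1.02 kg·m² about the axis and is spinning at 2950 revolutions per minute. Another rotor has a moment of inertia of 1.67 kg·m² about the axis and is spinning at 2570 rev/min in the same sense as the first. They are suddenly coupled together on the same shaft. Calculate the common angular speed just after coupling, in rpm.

|ω_f| ≈ 2710 rpm

The coupling torques are internal; angular momentum about the shared axis is conserved.
Taking A's sense as positive: L = (1.020)(2950) + (1.670)(2570) = 7301 kg·m²·rpm.
Combined I = 1.020 + 1.670 = 2.690 kg·m².
ω_f = L / I = 7301 / 2.690 = 2714 rpm.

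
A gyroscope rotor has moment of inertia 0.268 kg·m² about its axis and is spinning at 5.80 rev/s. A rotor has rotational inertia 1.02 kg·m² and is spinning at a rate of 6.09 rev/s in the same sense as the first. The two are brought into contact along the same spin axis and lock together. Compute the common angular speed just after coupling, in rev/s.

|ω_f| ≈ 6.03 rev/s

No external torque acts about the common axis, so total angular momentum is conserved.
Taking A's sense as positive: L = (0.2680)(5.80) + (1.020)(6.09) = 7.766 kg·m²·rev/s.
Combined I = 0.2680 + 1.020 = 1.288 kg·m².
ω_f = L / I = 7.766 / 1.288 = 6.030 rev/s.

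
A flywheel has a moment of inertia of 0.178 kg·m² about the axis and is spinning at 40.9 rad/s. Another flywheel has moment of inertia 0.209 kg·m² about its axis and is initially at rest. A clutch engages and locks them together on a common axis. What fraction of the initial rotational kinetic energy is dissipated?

No external torque acts about the common axis, so total angular momentum is conserved.
Taking A's sense as positive: L = (0.1780)(40.9) = 7.280 kg·m²·rad/s.
Combined I = 0.1780 + 0.2090 = 0.3870 kg·m².
ω_f = L / I = 7.280 / 0.3870 = 18.81 rad/s.
KE_i = ½ΣIω² = 148.9 J; KE_f = ½(0.3870)(18.81)² = 68.48 J.
Fraction dissipated = (KE_i − KE_f)/KE_i = 0.5401.

fraction ≈ 0.540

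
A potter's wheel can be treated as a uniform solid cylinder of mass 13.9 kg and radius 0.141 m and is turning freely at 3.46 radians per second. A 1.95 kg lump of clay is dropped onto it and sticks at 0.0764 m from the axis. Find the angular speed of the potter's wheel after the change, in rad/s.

ω_f ≈ 3.20 rad/s

The added mass arrives with no angular momentum about the axis, and any external torque about the axis is negligible, so the system's angular momentum is conserved.
I_p = ½(13.9)(0.141)² = 0.1382 kg·m².
Added inertia Σmr² = (1.95)(0.0764)² = 0.01138 kg·m²; I_f = 0.1382 + 0.01138 = 0.1496 kg·m².
ω_f = I_p ω_i / I_f = (0.1382)(3.46) / 0.1496 = 3.197 rad/s.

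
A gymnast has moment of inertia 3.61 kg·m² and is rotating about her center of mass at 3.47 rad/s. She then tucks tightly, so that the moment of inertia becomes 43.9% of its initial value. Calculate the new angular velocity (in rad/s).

With no external torque about the axis, L is conserved: I₁ω₁ = I₂ω₂.
I₂ = 0.439 × 3.61 = 1.585 kg·m².
ω₂ = I₁ω₁ / I₂ = (3.610)(3.47 rad/s) / (1.585) = 7.904 rad/s.

ω₂ ≈ 7.90 rad/s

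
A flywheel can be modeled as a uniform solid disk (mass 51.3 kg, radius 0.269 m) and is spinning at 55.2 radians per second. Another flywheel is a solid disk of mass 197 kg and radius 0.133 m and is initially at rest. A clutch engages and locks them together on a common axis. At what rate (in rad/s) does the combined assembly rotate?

|ω_f| ≈ 28.5 rad/s

No external torque acts about the common axis, so total angular momentum is conserved.
Moments of inertia: I_A = ½(51.3)(0.269)² = 1.856 kg·m²; I_B = ½(197)(0.133)² = 1.742 kg·m².
Taking A's sense as positive: L = (1.856)(55.2) = 102.5 kg·m²·rad/s.
Combined I = 1.856 + 1.742 = 3.598 kg·m².
ω_f = L / I = 102.5 / 3.598 = 28.47 rad/s.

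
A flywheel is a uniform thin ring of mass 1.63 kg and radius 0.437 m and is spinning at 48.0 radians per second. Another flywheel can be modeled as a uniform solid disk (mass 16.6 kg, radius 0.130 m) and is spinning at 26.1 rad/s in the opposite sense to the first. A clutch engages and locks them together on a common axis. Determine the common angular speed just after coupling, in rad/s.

The coupling torques are internal; angular momentum about the shared axis is conserved.
Moments of inertia: I_A = (1.63)(0.437)² = 0.3113 kg·m²; I_B = ½(16.6)(0.130)² = 0.1403 kg·m².
Taking A's sense as positive: L = (0.3113)(48.0) − (0.1403)(26.1) = 11.28 kg·m²·rad/s.
Combined I = 0.3113 + 0.1403 = 0.4515 kg·m².
ω_f = L / I = 11.28 / 0.4515 = 24.98 rad/s.

|ω_f| ≈ 25.0 rad/s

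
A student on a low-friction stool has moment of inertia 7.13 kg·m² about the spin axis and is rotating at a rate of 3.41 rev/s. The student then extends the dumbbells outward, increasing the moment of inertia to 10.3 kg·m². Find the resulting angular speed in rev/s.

No external torque acts about the spin axis, so angular momentum is conserved.
ω₂ = I₁ω₁ / I₂ = (7.130)(3.41 rev/s) / (10.30) = 2.361 rev/s.

ω₂ ≈ 2.36 rev/s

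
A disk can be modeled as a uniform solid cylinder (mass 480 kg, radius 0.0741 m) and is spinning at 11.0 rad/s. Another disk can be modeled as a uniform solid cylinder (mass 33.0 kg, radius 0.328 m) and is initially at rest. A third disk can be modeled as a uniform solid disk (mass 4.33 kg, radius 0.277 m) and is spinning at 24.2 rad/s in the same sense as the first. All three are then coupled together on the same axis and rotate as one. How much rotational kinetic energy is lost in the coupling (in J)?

The coupling torques are internal; angular momentum about the shared axis is conserved.
Moments of inertia: I_A = ½(480)(0.0741)² = 1.318 kg·m²; I_B = ½(33.0)(0.328)² = 1.775 kg·m²; I_C = ½(4.33)(0.277)² = 0.1661 kg·m².
Taking A's sense as positive: L = (1.318)(11.0) + (0.1661)(24.2) = 18.52 kg·m²·rad/s.
Combined I = 1.318 + 1.775 + 0.1661 = 3.259 kg·m².
ω_f = L / I = 18.52 / 3.259 = 5.681 rad/s.
KE_i = ½ΣIω² = 128.4 J; KE_f = ½(3.259)(5.681)² = 52.60 J.

ΔKE lost ≈ 75.8 J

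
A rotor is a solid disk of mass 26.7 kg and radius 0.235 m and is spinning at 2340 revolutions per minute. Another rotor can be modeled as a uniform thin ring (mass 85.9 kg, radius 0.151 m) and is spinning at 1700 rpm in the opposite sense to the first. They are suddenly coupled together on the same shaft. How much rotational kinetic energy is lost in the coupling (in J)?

The coupling torques are internal; angular momentum about the shared axis is conserved.
Moments of inertia: I_A = ½(26.7)(0.235)² = 0.7373 kg·m²; I_B = (85.9)(0.151)² = 1.959 kg·m².
Taking A's sense as positive: L = (0.7373)(2340) − (1.959)(1700) = -1604 kg·m²·rpm.
Combined I = 0.7373 + 1.959 = 2.696 kg·m².
ω_f = L / I = -1604 / 2.696 = -595.2 rpm.
KE_i = ½ΣIω² = 53170 J; KE_f = ½(2.696)(62.32)² = 5236 J.

ΔKE lost ≈ 47900 J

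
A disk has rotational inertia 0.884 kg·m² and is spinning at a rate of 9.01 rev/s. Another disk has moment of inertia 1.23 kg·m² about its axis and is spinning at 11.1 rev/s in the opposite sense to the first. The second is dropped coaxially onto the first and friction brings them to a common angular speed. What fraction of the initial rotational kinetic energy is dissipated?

fraction ≈ 0.931

No external torque acts about the common axis, so total angular momentum is conserved.
Taking A's sense as positive: L = (0.8840)(9.01) − (1.230)(11.1) = -5.688 kg·m²·rev/s.
Combined I = 0.8840 + 1.230 = 2.114 kg·m².
ω_f = L / I = -5.688 / 2.114 = -2.691 rev/s.
KE_i = ½ΣIω² = 4408 J; KE_f = ½(2.114)(16.91)² = 302.1 J.
Fraction dissipated = (KE_i − KE_f)/KE_i = 0.9315.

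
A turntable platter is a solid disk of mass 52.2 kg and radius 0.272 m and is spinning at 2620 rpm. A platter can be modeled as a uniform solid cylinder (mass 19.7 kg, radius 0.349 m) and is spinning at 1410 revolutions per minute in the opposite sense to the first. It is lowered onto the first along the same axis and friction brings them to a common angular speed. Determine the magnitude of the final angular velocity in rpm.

The coupling torques are internal; angular momentum about the shared axis is conserved.
Moments of inertia: I_A = ½(52.2)(0.272)² = 1.931 kg·m²; I_B = ½(19.7)(0.349)² = 1.200 kg·m².
Taking A's sense as positive: L = (1.931)(2620) − (1.200)(1410) = 3368 kg·m²·rpm.
Combined I = 1.931 + 1.200 = 3.131 kg·m².
ω_f = L / I = 3368 / 3.131 = 1076 rpm.

|ω_f| ≈ 1080 rpm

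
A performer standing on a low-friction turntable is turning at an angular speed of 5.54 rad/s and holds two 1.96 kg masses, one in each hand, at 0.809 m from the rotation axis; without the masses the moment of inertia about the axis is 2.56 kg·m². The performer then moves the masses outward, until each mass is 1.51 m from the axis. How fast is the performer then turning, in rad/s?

With no external torque about the axis, L is conserved: I₁ω₁ = I₂ω₂.
I₁ = 2.56 + 2(1.96)(0.809)² = 5.126 kg·m²; I₂ = 2.56 + 2(1.96)(1.51)² = 11.50 kg·m².
ω₂ = I₁ω₁ / I₂ = (5.126)(5.54 rad/s) / (11.50) = 2.470 rad/s.

ω₂ ≈ 2.47 rad/s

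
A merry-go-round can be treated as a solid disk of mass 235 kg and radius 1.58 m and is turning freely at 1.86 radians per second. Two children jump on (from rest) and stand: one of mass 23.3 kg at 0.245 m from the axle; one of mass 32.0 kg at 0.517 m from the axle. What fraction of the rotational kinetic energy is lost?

fraction ≈ 0.0328

The added mass arrives with no angular momentum about the axle, and any external torque about the axle is negligible, so the system's angular momentum is conserved.
I_p = ½(235)(1.58)² = 293.3 kg·m².
Added inertia Σmr² = (23.3)(0.245)² + (32.0)(0.517)² = 9.952 kg·m²; I_f = 293.3 + 9.952 = 303.3 kg·m².
ω_f = I_p ω_i / I_f = (293.3)(1.86) / 303.3 = 1.799 rad/s.
KE_i = ½(293.3)(1.860 rad/s)² = 507.4 J; KE_f = ½(303.3)(1.799)² = 490.7 J.
Fraction lost = 0.03281.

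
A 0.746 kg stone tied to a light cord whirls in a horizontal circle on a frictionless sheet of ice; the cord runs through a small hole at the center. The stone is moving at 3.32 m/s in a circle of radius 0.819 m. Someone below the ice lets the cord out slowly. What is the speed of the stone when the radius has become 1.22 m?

v₂ ≈ 2.23 m/s

Central (radial) force ⇒ zero torque about the center ⇒ m v r is constant.
v₂ = v₁ r₁ / r₂ = (3.32)(0.819) / (1.22) = 2.229 m/s.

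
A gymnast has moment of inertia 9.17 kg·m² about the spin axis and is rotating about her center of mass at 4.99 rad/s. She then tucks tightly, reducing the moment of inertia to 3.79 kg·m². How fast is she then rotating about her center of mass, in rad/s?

Angular momentum about the spin axis is conserved since the torque about it is zero.
ω₂ = I₁ω₁ / I₂ = (9.170)(4.99 rad/s) / (3.790) = 12.07 rad/s.

ω₂ ≈ 12.1 rad/s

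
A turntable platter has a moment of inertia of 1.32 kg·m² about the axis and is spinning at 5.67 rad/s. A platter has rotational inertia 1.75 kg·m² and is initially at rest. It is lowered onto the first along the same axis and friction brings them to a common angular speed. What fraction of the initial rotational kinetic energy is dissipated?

fraction ≈ 0.570

The coupling torques are internal; angular momentum about the shared axis is conserved.
Taking A's sense as positive: L = (1.320)(5.67) = 7.484 kg·m²·rad/s.
Combined I = 1.320 + 1.750 = 3.070 kg·m².
ω_f = L / I = 7.484 / 3.070 = 2.438 rad/s.
KE_i = ½ΣIω² = 21.22 J; KE_f = ½(3.070)(2.438)² = 9.123 J.
Fraction dissipated = (KE_i − KE_f)/KE_i = 0.5700.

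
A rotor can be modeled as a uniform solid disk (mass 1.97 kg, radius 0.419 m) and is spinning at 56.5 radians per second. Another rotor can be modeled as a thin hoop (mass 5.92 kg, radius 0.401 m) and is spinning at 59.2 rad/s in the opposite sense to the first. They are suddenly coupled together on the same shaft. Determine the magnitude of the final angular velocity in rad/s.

No external torque acts about the common axis, so total angular momentum is conserved.
Moments of inertia: I_A = ½(1.97)(0.419)² = 0.1729 kg·m²; I_B = (5.92)(0.401)² = 0.9519 kg·m².
Taking A's sense as positive: L = (0.1729)(56.5) − (0.9519)(59.2) = -46.58 kg·m²·rad/s.
Combined I = 0.1729 + 0.9519 = 1.125 kg·m².
ω_f = L / I = -46.58 / 1.125 = -41.41 rad/s.

|ω_f| ≈ 41.4 rad/s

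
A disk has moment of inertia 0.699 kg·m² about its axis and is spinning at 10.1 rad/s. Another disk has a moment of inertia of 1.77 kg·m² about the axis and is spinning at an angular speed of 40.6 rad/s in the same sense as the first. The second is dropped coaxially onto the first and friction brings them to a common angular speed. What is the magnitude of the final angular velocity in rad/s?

The coupling torques are internal; angular momentum about the shared axis is conserved.
Taking A's sense as positive: L = (0.6990)(10.1) + (1.770)(40.6) = 78.92 kg·m²·rad/s.
Combined I = 0.6990 + 1.770 = 2.469 kg·m².
ω_f = L / I = 78.92 / 2.469 = 31.97 rad/s.

|ω_f| ≈ 32.0 rad/s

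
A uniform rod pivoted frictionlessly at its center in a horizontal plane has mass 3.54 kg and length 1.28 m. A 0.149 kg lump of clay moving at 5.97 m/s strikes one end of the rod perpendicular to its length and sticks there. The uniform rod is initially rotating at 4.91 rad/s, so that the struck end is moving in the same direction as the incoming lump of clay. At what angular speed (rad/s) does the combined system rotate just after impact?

|ω_f| ≈ 5.41 rad/s

The axle reaction passes through the pivot and exerts no torque about it; angular momentum about the pivot is conserved through the impact.
I_p = (1/12)(3.54)(1.28)² = 0.4833 kg·m². Taking the sense of the lump of clay's angular momentum as positive, L_{lump} = m v R = (0.149)(5.97)(1.28/2) = 0.5693 kg·m²/s.
L_i = +I_p ω_p + m v R = +(0.4833)(4.91) + 0.5693 = 2.942 kg·m²/s.
After sticking, I_f = I_p + m R² = 0.4833 + (0.149)(1.28/2)² = 0.5444 kg·m².
ω_f = L_i / I_f = 2.942 / 0.5444 = 5.405 rad/s.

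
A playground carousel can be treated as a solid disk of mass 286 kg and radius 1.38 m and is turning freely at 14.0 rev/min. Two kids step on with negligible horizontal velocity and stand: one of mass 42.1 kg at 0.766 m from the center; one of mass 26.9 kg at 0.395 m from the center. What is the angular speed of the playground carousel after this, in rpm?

The added mass arrives with no angular momentum about the center, and any external torque about the center is negligible, so the system's angular momentum is conserved.
I_p = ½(286)(1.38)² = 272.3 kg·m².
Added inertia Σmr² = (42.1)(0.766)² + (26.9)(0.395)² = 28.90 kg·m²; I_f = 272.3 + 28.90 = 301.2 kg·m².
ω_f = I_p ω_i / I_f = (272.3)(14.0) / 301.2 = 12.66 rpm.

ω_f ≈ 12.7 rpm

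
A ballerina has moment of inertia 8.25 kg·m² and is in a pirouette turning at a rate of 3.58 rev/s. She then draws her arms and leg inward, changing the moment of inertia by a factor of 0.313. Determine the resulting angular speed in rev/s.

ω₂ ≈ 11.4 rev/s

No external torque acts about the spin axis, so angular momentum is conserved.
I₂ = 0.313 × 8.25 = 2.582 kg·m².
ω₂ = I₁ω₁ / I₂ = (8.250)(3.58 rev/s) / (2.582) = 11.44 rev/s.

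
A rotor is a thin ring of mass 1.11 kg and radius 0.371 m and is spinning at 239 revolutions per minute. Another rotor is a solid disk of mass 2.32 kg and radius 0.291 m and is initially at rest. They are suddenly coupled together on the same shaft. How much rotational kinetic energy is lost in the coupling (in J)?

No external torque acts about the common axis, so total angular momentum is conserved.
Moments of inertia: I_A = (1.11)(0.371)² = 0.1528 kg·m²; I_B = ½(2.32)(0.291)² = 0.09823 kg·m².
Taking A's sense as positive: L = (0.1528)(239) = 36.51 kg·m²·rpm.
Combined I = 0.1528 + 0.09823 = 0.2510 kg·m².
ω_f = L / I = 36.51 / 0.2510 = 145.5 rpm.
KE_i = ½ΣIω² = 47.85 J; KE_f = ½(0.2510)(15.23)² = 29.13 J.

ΔKE lost ≈ 18.7 J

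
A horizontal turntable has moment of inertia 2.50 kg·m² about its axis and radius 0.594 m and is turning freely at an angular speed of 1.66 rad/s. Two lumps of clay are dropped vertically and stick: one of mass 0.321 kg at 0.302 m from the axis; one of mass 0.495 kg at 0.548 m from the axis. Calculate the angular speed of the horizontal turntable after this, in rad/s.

ω_f ≈ 1.55 rad/s

No external torque acts about the axis; L_before = L_after.
Added inertia Σmr² = (0.321)(0.302)² + (0.495)(0.548)² = 0.1779 kg·m²; I_f = 2.500 + 0.1779 = 2.678 kg·m².
ω_f = I_p ω_i / I_f = (2.500)(1.66) / 2.678 = 1.550 rad/s.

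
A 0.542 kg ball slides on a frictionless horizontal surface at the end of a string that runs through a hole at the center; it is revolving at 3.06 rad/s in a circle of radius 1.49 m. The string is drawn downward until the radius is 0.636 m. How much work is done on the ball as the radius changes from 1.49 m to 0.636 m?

W ≈ 25.3 J

The constraining force is radial, so m r² ω about the center is conserved.
ω₂ = ω₁ (r₁/r₂)² = (3.06)(1.49/0.636)² = 16.79 rad/s.
W = ΔKE = ½m(v₂² − v₁²) = 25.29 J.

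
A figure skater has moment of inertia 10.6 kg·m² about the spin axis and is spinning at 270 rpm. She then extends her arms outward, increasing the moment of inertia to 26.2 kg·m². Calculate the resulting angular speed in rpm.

ω₂ ≈ 109 rpm

No external torque acts about the spin axis, so angular momentum is conserved.
ω₂ = I₁ω₁ / I₂ = (10.60)(270 rpm) / (26.20) = 109.2 rpm.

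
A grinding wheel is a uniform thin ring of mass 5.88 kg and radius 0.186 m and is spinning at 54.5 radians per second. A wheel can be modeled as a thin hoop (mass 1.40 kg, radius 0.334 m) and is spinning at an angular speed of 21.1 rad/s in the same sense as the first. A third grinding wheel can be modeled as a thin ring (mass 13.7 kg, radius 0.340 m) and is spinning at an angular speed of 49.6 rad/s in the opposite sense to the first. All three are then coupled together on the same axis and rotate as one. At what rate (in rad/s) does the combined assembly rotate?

|ω_f| ≈ 33.0 rad/s

No external torque acts about the common axis, so total angular momentum is conserved.
Moments of inertia: I_A = (5.88)(0.186)² = 0.2034 kg·m²; I_B = (1.40)(0.334)² = 0.1562 kg·m²; I_C = (13.7)(0.340)² = 1.584 kg·m².
Taking A's sense as positive: L = (0.2034)(54.5) + (0.1562)(21.1) − (1.584)(49.6) = -64.17 kg·m²·rad/s.
Combined I = 0.2034 + 0.1562 + 1.584 = 1.943 kg·m².
ω_f = L / I = -64.17 / 1.943 = -33.02 rad/s.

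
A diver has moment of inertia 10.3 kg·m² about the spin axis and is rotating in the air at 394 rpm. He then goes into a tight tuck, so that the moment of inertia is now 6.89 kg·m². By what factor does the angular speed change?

Angular momentum about the spin axis is conserved since the torque about it is zero.
ω₂/ω₁ = I₁/I₂ = 10.30 / 6.890 = 1.495.

ω₂/ω₁ ≈ 1.49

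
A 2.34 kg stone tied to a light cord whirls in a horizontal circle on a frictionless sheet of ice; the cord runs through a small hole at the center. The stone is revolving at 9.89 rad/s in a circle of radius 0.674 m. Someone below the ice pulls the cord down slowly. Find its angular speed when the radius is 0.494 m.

ω₂ ≈ 18.4 rad/s

No torque about the axis ⇒ m r₁² ω₁ = m r₂² ω₂.
ω₂ = ω₁ (r₁/r₂)² = (9.89)(0.674/0.494)² = 18.41 rad/s.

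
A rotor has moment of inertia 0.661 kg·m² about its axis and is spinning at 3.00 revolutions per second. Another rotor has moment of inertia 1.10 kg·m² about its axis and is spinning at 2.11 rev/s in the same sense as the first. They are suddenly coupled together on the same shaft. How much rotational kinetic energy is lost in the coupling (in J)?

No external torque acts about the common axis, so total angular momentum is conserved.
Taking A's sense as positive: L = (0.6610)(3.00) + (1.100)(2.11) = 4.304 kg·m²·rev/s.
Combined I = 0.6610 + 1.100 = 1.761 kg·m².
ω_f = L / I = 4.304 / 1.761 = 2.444 rev/s.
KE_i = ½ΣIω² = 214.1 J; KE_f = ½(1.761)(15.36)² = 207.6 J.

ΔKE lost ≈ 6.46 J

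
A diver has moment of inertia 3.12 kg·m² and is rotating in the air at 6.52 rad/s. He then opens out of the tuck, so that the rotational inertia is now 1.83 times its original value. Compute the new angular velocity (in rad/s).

No external torque acts about the spin axis, so angular momentum is conserved.
I₂ = 1.83 × 3.12 = 5.710 kg·m².
ω₂ = I₁ω₁ / I₂ = (3.120)(6.52 rad/s) / (5.710) = 3.563 rad/s.

ω₂ ≈ 3.56 rad/s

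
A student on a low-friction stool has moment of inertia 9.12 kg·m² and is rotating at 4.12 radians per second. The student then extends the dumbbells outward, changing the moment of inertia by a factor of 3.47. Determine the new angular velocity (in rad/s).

ω₂ ≈ 1.19 rad/s

No external torque acts about the spin axis, so angular momentum is conserved.
I₂ = 3.47 × 9.12 = 31.65 kg·m².
ω₂ = I₁ω₁ / I₂ = (9.120)(4.12 rad/s) / (31.65) = 1.187 rad/s.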